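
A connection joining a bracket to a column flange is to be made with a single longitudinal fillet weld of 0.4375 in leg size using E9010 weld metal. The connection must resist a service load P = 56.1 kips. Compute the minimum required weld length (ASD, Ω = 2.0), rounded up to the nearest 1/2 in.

E90XX → F_EXX = 90 ksi.
Throat t_e = 0.707 × 0.4375 = 0.3093 in.
r_n/Ω = (0.6 × 90 × 0.3093) / 2.0 = 8.351 kip/in.
L_req = P / (r_n/Ω) = 56.1 / 8.351 = 6.717 in total.
Round up → use L = 7 in.

L = 7 in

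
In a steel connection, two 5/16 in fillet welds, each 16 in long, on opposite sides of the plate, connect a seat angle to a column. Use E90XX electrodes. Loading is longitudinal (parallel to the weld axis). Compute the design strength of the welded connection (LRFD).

E90XX → F_EXX = 90 ksi.
Effective throat t_e = 0.707 × 0.3125 = 0.2209 in.
Total length L = 32 in; A_we = 0.2209 × 32 = 7.07 in².
F_nw = 0.6 F_EXX = 0.6 × 90 = 54 ksi.
φR_n = 0.75 × 54 × 7.07 = 286.3 kips.

φR_n ≈ 286 kips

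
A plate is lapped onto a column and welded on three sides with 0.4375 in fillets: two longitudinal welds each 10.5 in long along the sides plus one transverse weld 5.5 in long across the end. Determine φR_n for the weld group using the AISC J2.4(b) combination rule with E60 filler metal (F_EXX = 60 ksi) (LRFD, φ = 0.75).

φR_n ≈ 221 kip

t_e = 0.707 × 0.4375 = 0.3093 in.
R_nwl = 0.6 × 60 × 0.3093 × 21 = 233.8 kip (longitudinal, 2 welds).
R_nwt = 0.6 × 60 × 0.3093 × 5.5 = 61.24 kip (transverse, base value).
(i) R_nwl + R_nwt = 295.1 kip; (ii) 0.85 R_nwl + 1.5 R_nwt = 290.6 kip.
R_n = max = 295.1 kip [governs: (i)]; φR_n = 221.3 kip.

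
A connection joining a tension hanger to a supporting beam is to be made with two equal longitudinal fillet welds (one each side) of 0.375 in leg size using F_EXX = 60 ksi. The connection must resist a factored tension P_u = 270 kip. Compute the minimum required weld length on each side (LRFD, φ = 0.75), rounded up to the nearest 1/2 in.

Throat t_e = 0.707 × 0.375 = 0.2651 in.
φr_n = 0.75 × 0.6 × 60 × 0.2651 = 7.158 kip/in.
L_req = P_u / φr_n = 270 / 7.158 = 37.72 in total.
Per side: 37.72 / 2 = 18.86 in.
Round up → use L = 19 in on each side.

L = 19 in on each side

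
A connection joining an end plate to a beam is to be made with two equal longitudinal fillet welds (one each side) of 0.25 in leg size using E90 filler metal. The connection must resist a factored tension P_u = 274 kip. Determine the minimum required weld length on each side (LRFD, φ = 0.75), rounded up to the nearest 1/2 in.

E90XX → F_EXX = 90 ksi.
Throat t_e = 0.707 × 0.25 = 0.1767 in.
φr_n = 0.75 × 0.6 × 90 × 0.1767 = 7.158 kip/in.
L_req = P_u / φr_n = 274 / 7.158 = 38.28 in total.
Per side: 38.28 / 2 = 19.14 in.
Round up → use L = 19.5 in on each side.

L = 19.5 in on each side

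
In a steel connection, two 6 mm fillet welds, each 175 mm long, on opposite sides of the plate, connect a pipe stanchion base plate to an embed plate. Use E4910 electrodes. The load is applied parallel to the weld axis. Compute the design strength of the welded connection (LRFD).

φR_n ≈ 327 kN

E49XX → F_EXX = 490 MPa.
Effective throat t_e = 0.707 × 6 = 4.242 mm.
Total length L = 350 mm; A_we = 4.242 × 350 = 1485 mm².
F_nw = 0.6 F_EXX = 0.6 × 490 = 294 MPa.
φR_n = 0.75 × 294 × 1485 × 10⁻³ = 327.4 kN.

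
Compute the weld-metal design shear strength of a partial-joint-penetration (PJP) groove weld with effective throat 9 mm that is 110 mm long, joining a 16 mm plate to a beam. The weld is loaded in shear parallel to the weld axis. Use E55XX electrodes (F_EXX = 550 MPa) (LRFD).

φR_n ≈ 245 kN

Effective throat (given) t_e = 9 mm.
A_we = 9 × 110 = 990 mm².
F_nw = 0.6 F_EXX = 330 MPa.
φR_n = 0.75 × 330 × 990 × 10⁻³ = 245 kN.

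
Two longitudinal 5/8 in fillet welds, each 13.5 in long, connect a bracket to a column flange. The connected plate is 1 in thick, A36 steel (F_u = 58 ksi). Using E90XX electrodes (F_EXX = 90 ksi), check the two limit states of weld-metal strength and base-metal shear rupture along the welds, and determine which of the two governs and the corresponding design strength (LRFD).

φR_n ≈ 483 kips (weld metal governs)

t_e = 0.707 × 0.625 = 0.4419 in; L = 27 in.
Weld metal: φR_n = 0.75 × 0.6 × 90 × 0.4419 × 27 = 483.2 kips.
Base metal (shear rupture): φR_n = 0.75 × 0.6 × 58 × 1 × 27 = 704.7 kips.
Governing: weld metal.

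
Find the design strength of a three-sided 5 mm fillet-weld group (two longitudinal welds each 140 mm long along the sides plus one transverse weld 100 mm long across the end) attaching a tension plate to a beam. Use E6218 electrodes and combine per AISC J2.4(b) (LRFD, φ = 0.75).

φR_n ≈ 383 kN

E62XX → F_EXX = 620 MPa.
t_e = 0.707 × 5 = 3.535 mm.
R_nwl = 0.6 × 620 × 3.535 × 280 × 10⁻³ = 368.2 kN (longitudinal, 2 welds).
R_nwt = 0.6 × 620 × 3.535 × 100 × 10⁻³ = 131.5 kN (transverse, base value).
(i) R_nwl + R_nwt = 499.7 kN; (ii) 0.85 R_nwl + 1.5 R_nwt = 510.2 kN.
R_n = max = 510.2 kN [governs: (ii)]; φR_n = 382.7 kN.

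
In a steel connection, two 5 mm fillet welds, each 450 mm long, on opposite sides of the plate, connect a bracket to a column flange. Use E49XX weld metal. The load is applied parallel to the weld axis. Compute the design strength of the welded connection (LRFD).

E49XX → F_EXX = 490 MPa.
Effective throat t_e = 0.707 × 5 = 3.535 mm.
Total length L = 900 mm; A_we = 3.535 × 900 = 3181 mm².
F_nw = 0.6 F_EXX = 0.6 × 490 = 294 MPa.
φR_n = 0.75 × 294 × 3181 × 10⁻³ = 701.5 kN.

φR_n ≈ 702 kN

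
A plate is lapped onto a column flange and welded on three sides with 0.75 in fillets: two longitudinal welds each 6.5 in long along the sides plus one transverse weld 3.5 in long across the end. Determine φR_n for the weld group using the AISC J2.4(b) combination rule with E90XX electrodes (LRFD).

φR_n ≈ 354 kip

E90XX → F_EXX = 90 ksi.
t_e = 0.707 × 0.75 = 0.5302 in.
R_nwl = 0.6 × 90 × 0.5302 × 13 = 372.2 kip (longitudinal, 2 welds).
R_nwt = 0.6 × 90 × 0.5302 × 3.5 = 100.2 kip (transverse, base value).
(i) R_nwl + R_nwt = 472.5 kip; (ii) 0.85 R_nwl + 1.5 R_nwt = 466.7 kip.
R_n = max = 472.5 kip [governs: (i)]; φR_n = 354.3 kip.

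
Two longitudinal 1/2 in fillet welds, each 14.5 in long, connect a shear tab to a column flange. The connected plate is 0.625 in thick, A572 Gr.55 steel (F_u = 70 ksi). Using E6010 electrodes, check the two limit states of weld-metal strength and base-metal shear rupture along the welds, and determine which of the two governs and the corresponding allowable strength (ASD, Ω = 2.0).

R_n/Ω ≈ 185 kips (weld metal governs)

E60XX → F_EXX = 60 ksi.
t_e = 0.707 × 0.5 = 0.3535 in; L = 29 in.
Weld metal: R_n/Ω = (1/2.0) × 0.6 × 60 × 0.3535 × 29 = 184.5 kips.
Base metal (shear rupture): R_n/Ω = (1/2.0) × 0.6 × 70 × 0.625 × 29 = 380.6 kips.
Governing: weld metal.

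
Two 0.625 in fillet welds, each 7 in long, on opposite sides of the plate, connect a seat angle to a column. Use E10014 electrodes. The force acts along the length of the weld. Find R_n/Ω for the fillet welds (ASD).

E100XX → F_EXX = 100 ksi.
Effective throat t_e = 0.707 × 0.625 = 0.4419 in.
Total length L = 14 in; A_we = 0.4419 × 14 = 6.186 in².
F_nw = 0.6 F_EXX = 0.6 × 100 = 60 ksi.
R_n = 60 × 6.186 = 371.2 kips; R_n/Ω = 371.2/2.0 = 185.6 kips.

R_n/Ω ≈ 186 kips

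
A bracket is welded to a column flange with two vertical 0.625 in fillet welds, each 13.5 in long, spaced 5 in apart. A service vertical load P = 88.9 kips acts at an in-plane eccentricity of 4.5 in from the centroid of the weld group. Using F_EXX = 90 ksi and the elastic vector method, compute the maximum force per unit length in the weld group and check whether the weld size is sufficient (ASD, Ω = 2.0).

f_max ≈ 6.85 kip/in; adequate

Total weld length L_w = 27 in. Treat welds as unit-width lines.
Polar moment about centroid: J = 2[d³/12 + d(b/2)²] = 2[13.5³/12 + 13.5×2.5²] = 578.8 in³.
Direct shear f_v = P/L_w = 88.9 / 27 = 3.293 kip/in (vertical).
Torsion M = P·e = 88.9 × 4.5 = 400.05 kip·in.
Critical point at (x, y) = (2.5, 6.75) from centroid. f_tx = M·y/J = 4.665 kip/in; f_ty = M·x/J = 1.728 kip/in.
Resultant f_max = √[f_tx² + (f_v + f_ty)²] = √[4.665² + (3.293 + 1.728)²] = 6.853 kip/in.
Capacity per unit length: r_n/Ω = (1/2.0) × 0.6 × 90 × (0.707 × 0.625) = 11.93 kip/in.
6.853 ≤ 11.93 → adequate.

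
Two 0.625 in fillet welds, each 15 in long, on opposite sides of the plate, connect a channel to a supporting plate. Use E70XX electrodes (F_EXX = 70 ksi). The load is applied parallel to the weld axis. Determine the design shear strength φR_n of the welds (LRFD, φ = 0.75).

φR_n ≈ 418 kips

Effective throat t_e = 0.707 × 0.625 = 0.4419 in.
Total length L = 30 in; A_we = 0.4419 × 30 = 13.26 in².
F_nw = 0.6 F_EXX = 0.6 × 70 = 42 ksi.
φR_n = 0.75 × 42 × 13.26 = 417.6 kips.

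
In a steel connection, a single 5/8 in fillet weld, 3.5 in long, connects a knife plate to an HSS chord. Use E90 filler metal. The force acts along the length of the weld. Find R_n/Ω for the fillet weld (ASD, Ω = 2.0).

E90XX → F_EXX = 90 ksi.
Effective throat t_e = 0.707 × 0.625 = 0.4419 in.
Total length L = 3.5 in; A_we = 0.4419 × 3.5 = 1.547 in².
F_nw = 0.6 F_EXX = 0.6 × 90 = 54 ksi.
R_n = 54 × 1.547 = 83.51 kip; R_n/Ω = 83.51/2.0 = 41.76 kip.

R_n/Ω ≈ 41.8 kip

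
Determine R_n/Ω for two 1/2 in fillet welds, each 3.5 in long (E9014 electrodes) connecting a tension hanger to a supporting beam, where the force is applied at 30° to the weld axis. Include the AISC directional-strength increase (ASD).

E90XX → F_EXX = 90 ksi.
t_e = 0.707 × 0.5 = 0.3535 in; A_we = 0.3535 × 7 = 2.474 in².
Directional factor: 1.0 + 0.5 sin^1.5(30°) = 1.177.
F_nw = 0.6 × 90 × 1.177 = 63.55 ksi.
R_n/Ω = (63.55 × 2.474) / 2.0 = 78.62 kips.

R_n/Ω ≈ 78.6 kips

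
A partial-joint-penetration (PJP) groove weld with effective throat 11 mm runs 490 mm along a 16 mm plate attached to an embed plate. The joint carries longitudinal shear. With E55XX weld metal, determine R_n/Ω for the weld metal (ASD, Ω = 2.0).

E55XX → F_EXX = 550 MPa.
Effective throat (given) t_e = 11 mm.
A_we = 11 × 490 = 5390 mm².
F_nw = 0.6 F_EXX = 330 MPa.
R_n/Ω = (330 × 5390) / 2.0 × 10⁻³ = 889.4 kN.

R_n/Ω ≈ 889 kN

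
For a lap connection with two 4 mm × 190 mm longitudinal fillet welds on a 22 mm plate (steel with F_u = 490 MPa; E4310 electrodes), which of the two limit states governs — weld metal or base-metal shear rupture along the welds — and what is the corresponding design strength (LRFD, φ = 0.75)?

φR_n ≈ 208 kN (weld metal governs)

E43XX → F_EXX = 430 MPa.
t_e = 0.707 × 4 = 2.828 mm; L = 380 mm.
Weld metal: φR_n = 0.75 × 0.6 × 430 × 2.828 × 380 × 10⁻³ = 207.9 kN.
Base metal (shear rupture): φR_n = 0.75 × 0.6 × 490 × 22 × 380 × 10⁻³ = 1843 kN.
Governing: weld metal.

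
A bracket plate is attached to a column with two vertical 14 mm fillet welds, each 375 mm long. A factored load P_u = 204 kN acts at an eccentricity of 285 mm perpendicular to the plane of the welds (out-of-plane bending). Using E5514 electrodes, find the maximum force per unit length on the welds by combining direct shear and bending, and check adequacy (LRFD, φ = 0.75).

E55XX → F_EXX = 550 MPa.
L_w = 2 × 375 = 750 mm; section modulus (unit throat) S = 2 × L²/6 = 46880 mm².
Direct shear f_v = P/L_w = 204×10³/750 = 272 N/mm.
Moment M = P × e = 204×10³ × 285 = 58140000 N·mm; bending f_b = M/S = 1240 N/mm.
f_max = √(f_v² + f_b²) = √(272² + 1240²) = 1270 N/mm.
φr_n = 0.75 × 0.6 × 550 × (0.707 × 14) = 2450 N/mm → adequate.

f_max ≈ 1270 N/mm; adequate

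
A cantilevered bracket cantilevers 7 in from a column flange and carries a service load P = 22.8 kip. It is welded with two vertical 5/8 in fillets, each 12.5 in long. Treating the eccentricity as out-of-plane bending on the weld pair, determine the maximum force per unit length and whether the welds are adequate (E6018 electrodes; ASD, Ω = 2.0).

f_max ≈ 3.2 kip/in; adequate

E60XX → F_EXX = 60 ksi.
L_w = 2 × 12.5 = 25 in; section modulus (unit throat) S = 2 × L²/6 = 52.08 in².
Direct shear f_v = P/L_w = 22.8/25 = 0.912 kip/in.
Moment M = P × e = 22.8 × 7 = 159.6 kip·in; bending f_b = M/S = 3.064 kip/in.
f_max = √(f_v² + f_b²) = √(0.912² + 3.064²) = 3.197 kip/in.
r_n/Ω = (1/2.0) × 0.6 × 60 × (0.707 × 0.625) = 7.954 kip/in → adequate.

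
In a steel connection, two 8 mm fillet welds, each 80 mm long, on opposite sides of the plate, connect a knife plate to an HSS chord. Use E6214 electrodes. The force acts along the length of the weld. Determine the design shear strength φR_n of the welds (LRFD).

E62XX → F_EXX = 620 MPa.
Effective throat t_e = 0.707 × 8 = 5.656 mm.
Total length L = 160 mm; A_we = 5.656 × 160 = 905 mm².
F_nw = 0.6 F_EXX = 0.6 × 620 = 372 MPa.
φR_n = 0.75 × 372 × 905 × 10⁻³ = 252.5 kN.

φR_n ≈ 252 kN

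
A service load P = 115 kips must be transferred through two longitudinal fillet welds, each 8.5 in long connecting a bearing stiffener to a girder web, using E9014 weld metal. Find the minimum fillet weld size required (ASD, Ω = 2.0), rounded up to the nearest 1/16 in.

w = 3/8 in

E90XX → F_EXX = 90 ksi.
Total weld length L = 17 in.
Required throat t_e = P × Ω / (0.6 F_EXX × L) = 115 × 2.0 / (0.6 × 90 × 17) = 0.2505 in.
Required leg w = t_e / 0.707 = 0.3544 in → use 3/8 in.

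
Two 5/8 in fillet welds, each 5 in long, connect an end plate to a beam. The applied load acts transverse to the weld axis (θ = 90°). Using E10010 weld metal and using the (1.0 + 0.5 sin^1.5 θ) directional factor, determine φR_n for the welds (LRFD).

φR_n ≈ 298 kip

E100XX → F_EXX = 100 ksi.
t_e = 0.707 × 0.625 = 0.4419 in; A_we = 0.4419 × 10 = 4.419 in².
Directional factor: 1.0 + 0.5 sin^1.5(90°) = 1.5.
F_nw = 0.6 × 100 × 1.5 = 90 ksi.
φR_n = 0.75 × 90 × 4.419 = 298.3 kip.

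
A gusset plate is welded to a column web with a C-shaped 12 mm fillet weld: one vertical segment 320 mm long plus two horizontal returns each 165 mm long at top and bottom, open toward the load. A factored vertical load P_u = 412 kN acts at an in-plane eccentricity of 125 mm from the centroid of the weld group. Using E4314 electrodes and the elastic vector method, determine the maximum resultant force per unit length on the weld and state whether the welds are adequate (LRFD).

f_max ≈ 1290 N/mm; adequate

E43XX → F_EXX = 430 MPa.
Total weld length L_w = 650 mm. Treat welds as unit-width lines.
Centroid: x̄ = 2×165×82.5 / 650 = 41.88 mm from the vertical weld.
Polar moment about centroid: J = I_x + I_y = [320³/12 + 2×165×160²] + [320×41.88² + 2(165³/12 + 165×40.62²)] = 13030000 mm³.
Direct shear f_v = P/L_w = 412×10³ / 650 = 633.8 N/mm (vertical).
Torsion M = P·e = 412×10³ × 125 = 51500000 N·mm.
Critical point at (x, y) = (123.1, 160) from centroid. f_tx = M·y/J = 632.2 N/mm; f_ty = M·x/J = 486.5 N/mm.
Resultant f_max = √[f_tx² + (f_v + f_ty)²] = √[632.2² + (633.8 + 486.5)²] = 1286 N/mm.
Capacity per unit length: φr_n = 0.75 × 0.6 × 430 × (0.707 × 12) = 1642 N/mm.
1286 ≤ 1642 → adequate.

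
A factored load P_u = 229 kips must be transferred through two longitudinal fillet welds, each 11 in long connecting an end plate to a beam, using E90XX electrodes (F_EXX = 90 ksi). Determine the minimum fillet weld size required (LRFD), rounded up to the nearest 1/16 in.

w = 3/8 in

Total weld length L = 22 in.
Required throat t_e = P_u / (φ × 0.6 F_EXX × L) = 229 / (0.75 × 0.6 × 90 × 22) = 0.257 in.
Required leg w = t_e / 0.707 = 0.3635 in → use 3/8 in.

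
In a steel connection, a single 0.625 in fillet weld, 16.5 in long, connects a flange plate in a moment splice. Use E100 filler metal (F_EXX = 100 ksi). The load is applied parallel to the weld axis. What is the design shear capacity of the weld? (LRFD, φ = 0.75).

φR_n ≈ 328 kip

Effective throat t_e = 0.707 × 0.625 = 0.4419 in.
Total length L = 16.5 in; A_we = 0.4419 × 16.5 = 7.291 in².
F_nw = 0.6 F_EXX = 0.6 × 100 = 60 ksi.
φR_n = 0.75 × 60 × 7.291 = 328.1 kip.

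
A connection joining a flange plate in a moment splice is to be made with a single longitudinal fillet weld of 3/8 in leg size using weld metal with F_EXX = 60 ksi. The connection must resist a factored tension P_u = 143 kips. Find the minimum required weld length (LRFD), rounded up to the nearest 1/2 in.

L = 20 in

Throat t_e = 0.707 × 0.375 = 0.2651 in.
φr_n = 0.75 × 0.6 × 60 × 0.2651 = 7.158 kips/in.
L_req = P_u / φr_n = 143 / 7.158 = 19.98 in total.
Round up → use L = 20 in.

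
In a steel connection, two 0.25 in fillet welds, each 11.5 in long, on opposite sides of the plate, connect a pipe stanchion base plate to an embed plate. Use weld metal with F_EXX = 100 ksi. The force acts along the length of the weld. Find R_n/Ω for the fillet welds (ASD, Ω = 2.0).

R_n/Ω ≈ 122 kips

Effective throat t_e = 0.707 × 0.25 = 0.1767 in.
Total length L = 23 in; A_we = 0.1767 × 23 = 4.065 in².
F_nw = 0.6 F_EXX = 0.6 × 100 = 60 ksi.
R_n = 60 × 4.065 = 243.9 kips; R_n/Ω = 243.9/2.0 = 122 kips.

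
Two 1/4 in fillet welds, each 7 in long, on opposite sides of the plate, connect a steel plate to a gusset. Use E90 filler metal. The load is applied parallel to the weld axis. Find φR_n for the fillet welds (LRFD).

E90XX → F_EXX = 90 ksi.
Effective throat t_e = 0.707 × 0.25 = 0.1767 in.
Total length L = 14 in; A_we = 0.1767 × 14 = 2.474 in².
F_nw = 0.6 F_EXX = 0.6 × 90 = 54 ksi.
φR_n = 0.75 × 54 × 2.474 = 100.2 kips.

φR_n ≈ 100 kips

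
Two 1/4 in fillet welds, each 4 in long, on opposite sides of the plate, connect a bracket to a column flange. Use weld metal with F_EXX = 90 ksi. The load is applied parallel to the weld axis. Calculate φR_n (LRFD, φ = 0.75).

Effective throat t_e = 0.707 × 0.25 = 0.1767 in.
Total length L = 8 in; A_we = 0.1767 × 8 = 1.414 in².
F_nw = 0.6 F_EXX = 0.6 × 90 = 54 ksi.
φR_n = 0.75 × 54 × 1.414 = 57.27 kips.

φR_n ≈ 57.3 kips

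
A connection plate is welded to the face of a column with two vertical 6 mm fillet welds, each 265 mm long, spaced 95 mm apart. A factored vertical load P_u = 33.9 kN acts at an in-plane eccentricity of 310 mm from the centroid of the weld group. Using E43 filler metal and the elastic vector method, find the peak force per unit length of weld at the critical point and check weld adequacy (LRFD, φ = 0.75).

f_max ≈ 371 N/mm; adequate

E43XX → F_EXX = 430 MPa.
Total weld length L_w = 530 mm. Treat welds as unit-width lines.
Polar moment about centroid: J = 2[d³/12 + d(b/2)²] = 2[265³/12 + 265×47.5²] = 4297000 mm³.
Direct shear f_v = P/L_w = 33.9×10³ / 530 = 63.96 N/mm (vertical).
Torsion M = P·e = 33.9×10³ × 310 = 10509000 N·mm.
Critical point at (x, y) = (47.5, 132.5) from centroid. f_tx = M·y/J = 324 N/mm; f_ty = M·x/J = 116.2 N/mm.
Resultant f_max = √[f_tx² + (f_v + f_ty)²] = √[324² + (63.96 + 116.2)²] = 370.7 N/mm.
Capacity per unit length: φr_n = 0.75 × 0.6 × 430 × (0.707 × 6) = 820.8 N/mm.
370.7 ≤ 820.8 → adequate.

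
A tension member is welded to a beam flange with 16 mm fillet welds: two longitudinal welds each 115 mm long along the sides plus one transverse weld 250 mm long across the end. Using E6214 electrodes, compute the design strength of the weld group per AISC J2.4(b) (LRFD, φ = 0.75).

φR_n ≈ 1800 kN

E62XX → F_EXX = 620 MPa.
t_e = 0.707 × 16 = 11.31 mm.
R_nwl = 0.6 × 620 × 11.31 × 230 × 10⁻³ = 967.9 kN (longitudinal, 2 welds).
R_nwt = 0.6 × 620 × 11.31 × 250 × 10⁻³ = 1052 kN (transverse, base value).
(i) R_nwl + R_nwt = 2020 kN; (ii) 0.85 R_nwl + 1.5 R_nwt = 2401 kN.
R_n = max = 2401 kN [governs: (ii)]; φR_n = 1801 kN.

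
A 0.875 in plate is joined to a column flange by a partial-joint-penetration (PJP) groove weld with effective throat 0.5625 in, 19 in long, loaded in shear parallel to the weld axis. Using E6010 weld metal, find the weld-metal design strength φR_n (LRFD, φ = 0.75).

E60XX → F_EXX = 60 ksi.
Effective throat (given) t_e = 0.5625 in.
A_we = 0.5625 × 19 = 10.69 in².
F_nw = 0.6 F_EXX = 36 ksi.
φR_n = 0.75 × 36 × 10.69 = 288.6 kip.

φR_n ≈ 289 kip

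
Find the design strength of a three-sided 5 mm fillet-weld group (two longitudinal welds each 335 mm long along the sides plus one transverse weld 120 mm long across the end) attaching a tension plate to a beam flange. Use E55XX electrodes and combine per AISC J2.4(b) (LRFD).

φR_n ≈ 691 kN

E55XX → F_EXX = 550 MPa.
t_e = 0.707 × 5 = 3.535 mm.
R_nwl = 0.6 × 550 × 3.535 × 670 × 10⁻³ = 781.6 kN (longitudinal, 2 welds).
R_nwt = 0.6 × 550 × 3.535 × 120 × 10⁻³ = 140 kN (transverse, base value).
(i) R_nwl + R_nwt = 921.6 kN; (ii) 0.85 R_nwl + 1.5 R_nwt = 874.3 kN.
R_n = max = 921.6 kN [governs: (i)]; φR_n = 691.2 kN.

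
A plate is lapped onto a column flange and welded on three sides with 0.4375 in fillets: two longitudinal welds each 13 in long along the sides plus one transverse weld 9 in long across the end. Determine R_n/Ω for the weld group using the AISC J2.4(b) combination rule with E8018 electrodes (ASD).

E80XX → F_EXX = 80 ksi.
t_e = 0.707 × 0.4375 = 0.3093 in.
R_nwl = 0.6 × 80 × 0.3093 × 26 = 386 kip (longitudinal, 2 welds).
R_nwt = 0.6 × 80 × 0.3093 × 9 = 133.6 kip (transverse, base value).
(i) R_nwl + R_nwt = 519.6 kip; (ii) 0.85 R_nwl + 1.5 R_nwt = 528.6 kip.
R_n = max = 528.6 kip [governs: (ii)]; R_n/Ω = 264.3 kip.

R_n/Ω ≈ 264 kip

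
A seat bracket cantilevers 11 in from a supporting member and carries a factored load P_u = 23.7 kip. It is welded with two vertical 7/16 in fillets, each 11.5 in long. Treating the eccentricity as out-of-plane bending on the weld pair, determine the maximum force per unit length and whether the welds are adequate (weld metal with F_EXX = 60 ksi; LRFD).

f_max ≈ 6 kip/in; adequate

L_w = 2 × 11.5 = 23 in; section modulus (unit throat) S = 2 × L²/6 = 44.08 in².
Direct shear f_v = P/L_w = 23.7/23 = 1.03 kip/in.
Moment M = P × e = 23.7 × 11 = 260.7 kip·in; bending f_b = M/S = 5.914 kip/in.
f_max = √(f_v² + f_b²) = √(1.03² + 5.914²) = 6.003 kip/in.
φr_n = 0.75 × 0.6 × 60 × (0.707 × 0.4375) = 8.351 kip/in → adequate.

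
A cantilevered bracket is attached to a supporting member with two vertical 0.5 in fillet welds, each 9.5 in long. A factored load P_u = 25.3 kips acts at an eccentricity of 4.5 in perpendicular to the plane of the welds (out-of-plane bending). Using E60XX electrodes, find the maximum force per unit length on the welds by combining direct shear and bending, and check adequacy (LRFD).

E60XX → F_EXX = 60 ksi.
L_w = 2 × 9.5 = 19 in; section modulus (unit throat) S = 2 × L²/6 = 30.08 in².
Direct shear f_v = P/L_w = 25.3/19 = 1.332 kip/in.
Moment M = P × e = 25.3 × 4.5 = 113.85 kip·in; bending f_b = M/S = 3.784 kip/in.
f_max = √(f_v² + f_b²) = √(1.332² + 3.784²) = 4.012 kip/in.
φr_n = 0.75 × 0.6 × 60 × (0.707 × 0.5) = 9.544 kip/in → adequate.

f_max ≈ 4.01 kip/in; adequate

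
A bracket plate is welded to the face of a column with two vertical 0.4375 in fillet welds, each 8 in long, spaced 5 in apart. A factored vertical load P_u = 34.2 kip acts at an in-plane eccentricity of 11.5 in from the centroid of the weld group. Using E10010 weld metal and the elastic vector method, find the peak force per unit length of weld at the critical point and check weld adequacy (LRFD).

E100XX → F_EXX = 100 ksi.
Total weld length L_w = 16 in. Treat welds as unit-width lines.
Polar moment about centroid: J = 2[d³/12 + d(b/2)²] = 2[8³/12 + 8×2.5²] = 185.3 in³.
Direct shear f_v = P/L_w = 34.2 / 16 = 2.138 kip/in (vertical).
Torsion M = P·e = 34.2 × 11.5 = 393.3 kip·in.
Critical point at (x, y) = (2.5, 4) from centroid. f_tx = M·y/J = 8.488 kip/in; f_ty = M·x/J = 5.305 kip/in.
Resultant f_max = √[f_tx² + (f_v + f_ty)²] = √[8.488² + (2.138 + 5.305)²] = 11.29 kip/in.
Capacity per unit length: φr_n = 0.75 × 0.6 × 100 × (0.707 × 0.4375) = 13.92 kip/in.
11.29 ≤ 13.92 → adequate.

f_max ≈ 11.3 kip/in; adequate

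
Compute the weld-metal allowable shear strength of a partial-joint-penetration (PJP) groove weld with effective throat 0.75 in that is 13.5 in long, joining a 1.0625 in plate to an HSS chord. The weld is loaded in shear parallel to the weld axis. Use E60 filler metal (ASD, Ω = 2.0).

E60XX → F_EXX = 60 ksi.
Effective throat (given) t_e = 0.75 in.
A_we = 0.75 × 13.5 = 10.12 in².
F_nw = 0.6 F_EXX = 36 ksi.
R_n/Ω = (36 × 10.12) / 2.0 = 182.2 kips.

R_n/Ω ≈ 182 kips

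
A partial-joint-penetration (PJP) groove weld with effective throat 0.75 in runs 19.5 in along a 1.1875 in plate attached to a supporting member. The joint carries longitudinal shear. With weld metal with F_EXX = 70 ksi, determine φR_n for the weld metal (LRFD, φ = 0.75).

Effective throat (given) t_e = 0.75 in.
A_we = 0.75 × 19.5 = 14.62 in².
F_nw = 0.6 F_EXX = 42 ksi.
φR_n = 0.75 × 42 × 14.62 = 460.7 kips.

φR_n ≈ 461 kips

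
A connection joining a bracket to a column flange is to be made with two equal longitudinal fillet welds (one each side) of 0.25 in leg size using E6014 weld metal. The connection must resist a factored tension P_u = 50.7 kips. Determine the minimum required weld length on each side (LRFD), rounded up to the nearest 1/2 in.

L = 5.5 in on each side

E60XX → F_EXX = 60 ksi.
Throat t_e = 0.707 × 0.25 = 0.1767 in.
φr_n = 0.75 × 0.6 × 60 × 0.1767 = 4.772 kips/in.
L_req = P_u / φr_n = 50.7 / 4.772 = 10.62 in total.
Per side: 10.62 / 2 = 5.312 in.
Round up → use L = 5.5 in on each side.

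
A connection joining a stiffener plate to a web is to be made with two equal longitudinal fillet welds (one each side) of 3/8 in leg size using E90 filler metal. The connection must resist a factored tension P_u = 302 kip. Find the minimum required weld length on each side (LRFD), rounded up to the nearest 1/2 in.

L = 14.5 in on each side

E90XX → F_EXX = 90 ksi.
Throat t_e = 0.707 × 0.375 = 0.2651 in.
φr_n = 0.75 × 0.6 × 90 × 0.2651 = 10.74 kip/in.
L_req = P_u / φr_n = 302 / 10.74 = 28.13 in total.
Per side: 28.13 / 2 = 14.06 in.
Round up → use L = 14.5 in on each side.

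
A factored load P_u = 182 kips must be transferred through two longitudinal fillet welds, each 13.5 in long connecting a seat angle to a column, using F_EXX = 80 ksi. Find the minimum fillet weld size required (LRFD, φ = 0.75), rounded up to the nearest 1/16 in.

Total weld length L = 27 in.
Required throat t_e = P_u / (φ × 0.6 F_EXX × L) = 182 / (0.75 × 0.6 × 80 × 27) = 0.1872 in.
Required leg w = t_e / 0.707 = 0.2648 in → use 5/16 in.

w = 5/16 in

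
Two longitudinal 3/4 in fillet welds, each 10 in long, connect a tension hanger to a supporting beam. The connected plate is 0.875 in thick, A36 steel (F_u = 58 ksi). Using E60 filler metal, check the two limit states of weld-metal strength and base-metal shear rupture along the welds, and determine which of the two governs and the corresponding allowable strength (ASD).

E60XX → F_EXX = 60 ksi.
t_e = 0.707 × 0.75 = 0.5302 in; L = 20 in.
Weld metal: R_n/Ω = (1/2.0) × 0.6 × 60 × 0.5302 × 20 = 190.9 kips.
Base metal (shear rupture): R_n/Ω = (1/2.0) × 0.6 × 58 × 0.875 × 20 = 304.5 kips.
Governing: weld metal.

R_n/Ω ≈ 191 kips (weld metal governs)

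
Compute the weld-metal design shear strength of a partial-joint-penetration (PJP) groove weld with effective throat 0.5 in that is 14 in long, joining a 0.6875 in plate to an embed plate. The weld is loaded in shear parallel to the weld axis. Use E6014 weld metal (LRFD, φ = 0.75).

φR_n ≈ 189 kips

E60XX → F_EXX = 60 ksi.
Effective throat (given) t_e = 0.5 in.
A_we = 0.5 × 14 = 7 in².
F_nw = 0.6 F_EXX = 36 ksi.
φR_n = 0.75 × 36 × 7 = 189 kips.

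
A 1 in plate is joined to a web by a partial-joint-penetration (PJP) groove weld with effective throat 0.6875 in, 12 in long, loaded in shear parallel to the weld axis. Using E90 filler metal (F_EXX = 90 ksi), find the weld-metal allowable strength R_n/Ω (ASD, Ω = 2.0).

Effective throat (given) t_e = 0.6875 in.
A_we = 0.6875 × 12 = 8.25 in².
F_nw = 0.6 F_EXX = 54 ksi.
R_n/Ω = (54 × 8.25) / 2.0 = 222.8 kip.

R_n/Ω ≈ 223 kip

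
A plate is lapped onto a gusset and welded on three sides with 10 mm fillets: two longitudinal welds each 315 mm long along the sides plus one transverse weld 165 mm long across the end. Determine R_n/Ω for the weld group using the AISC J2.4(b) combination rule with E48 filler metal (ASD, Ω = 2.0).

R_n/Ω ≈ 809 kN

E48XX → F_EXX = 480 MPa.
t_e = 0.707 × 10 = 7.07 mm.
R_nwl = 0.6 × 480 × 7.07 × 630 × 10⁻³ = 1283 kN (longitudinal, 2 welds).
R_nwt = 0.6 × 480 × 7.07 × 165 × 10⁻³ = 336 kN (transverse, base value).
(i) R_nwl + R_nwt = 1619 kN; (ii) 0.85 R_nwl + 1.5 R_nwt = 1594 kN.
R_n = max = 1619 kN [governs: (i)]; R_n/Ω = 809.4 kN.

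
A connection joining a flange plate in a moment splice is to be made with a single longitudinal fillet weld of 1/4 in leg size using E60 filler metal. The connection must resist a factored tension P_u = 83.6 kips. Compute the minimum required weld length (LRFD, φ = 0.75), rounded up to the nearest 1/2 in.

L = 18 in

E60XX → F_EXX = 60 ksi.
Throat t_e = 0.707 × 0.25 = 0.1767 in.
φr_n = 0.75 × 0.6 × 60 × 0.1767 = 4.772 kips/in.
L_req = P_u / φr_n = 83.6 / 4.772 = 17.52 in total.
Round up → use L = 18 in.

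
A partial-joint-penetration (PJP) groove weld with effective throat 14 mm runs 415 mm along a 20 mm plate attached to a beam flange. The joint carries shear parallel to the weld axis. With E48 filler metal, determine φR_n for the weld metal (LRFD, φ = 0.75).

E48XX → F_EXX = 480 MPa.
Effective throat (given) t_e = 14 mm.
A_we = 14 × 415 = 5810 mm².
F_nw = 0.6 F_EXX = 288 MPa.
φR_n = 0.75 × 288 × 5810 × 10⁻³ = 1255 kN.

φR_n ≈ 1250 kN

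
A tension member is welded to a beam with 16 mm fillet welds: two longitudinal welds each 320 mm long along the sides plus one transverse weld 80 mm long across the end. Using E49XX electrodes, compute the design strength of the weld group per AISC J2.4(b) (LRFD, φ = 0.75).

φR_n ≈ 1800 kN

E49XX → F_EXX = 490 MPa.
t_e = 0.707 × 16 = 11.31 mm.
R_nwl = 0.6 × 490 × 11.31 × 640 × 10⁻³ = 2128 kN (longitudinal, 2 welds).
R_nwt = 0.6 × 490 × 11.31 × 80 × 10⁻³ = 266.1 kN (transverse, base value).
(i) R_nwl + R_nwt = 2395 kN; (ii) 0.85 R_nwl + 1.5 R_nwt = 2208 kN.
R_n = max = 2395 kN [governs: (i)]; φR_n = 1796 kN.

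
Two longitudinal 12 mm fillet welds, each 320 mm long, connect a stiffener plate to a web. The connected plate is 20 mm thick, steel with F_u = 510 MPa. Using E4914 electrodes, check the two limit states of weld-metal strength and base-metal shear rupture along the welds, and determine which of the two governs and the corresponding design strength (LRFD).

E49XX → F_EXX = 490 MPa.
t_e = 0.707 × 12 = 8.484 mm; L = 640 mm.
Weld metal: φR_n = 0.75 × 0.6 × 490 × 8.484 × 640 × 10⁻³ = 1197 kN.
Base metal (shear rupture): φR_n = 0.75 × 0.6 × 510 × 20 × 640 × 10⁻³ = 2938 kN.
Governing: weld metal.

φR_n ≈ 1200 kN (weld metal governs)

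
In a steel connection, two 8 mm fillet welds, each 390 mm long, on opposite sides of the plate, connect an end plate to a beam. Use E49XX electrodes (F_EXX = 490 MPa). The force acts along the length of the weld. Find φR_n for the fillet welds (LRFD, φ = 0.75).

Effective throat t_e = 0.707 × 8 = 5.656 mm.
Total length L = 780 mm; A_we = 5.656 × 780 = 4412 mm².
F_nw = 0.6 F_EXX = 0.6 × 490 = 294 MPa.
φR_n = 0.75 × 294 × 4412 × 10⁻³ = 972.8 kN.

φR_n ≈ 973 kN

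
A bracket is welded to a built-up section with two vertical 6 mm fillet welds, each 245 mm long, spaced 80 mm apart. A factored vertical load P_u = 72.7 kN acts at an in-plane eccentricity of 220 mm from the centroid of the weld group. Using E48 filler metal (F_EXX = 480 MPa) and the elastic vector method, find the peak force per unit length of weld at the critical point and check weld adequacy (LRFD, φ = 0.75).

f_max ≈ 698 N/mm; adequate

Total weld length L_w = 490 mm. Treat welds as unit-width lines.
Polar moment about centroid: J = 2[d³/12 + d(b/2)²] = 2[245³/12 + 245×40²] = 3235000 mm³.
Direct shear f_v = P/L_w = 72.7×10³ / 490 = 148.4 N/mm (vertical).
Torsion M = P·e = 72.7×10³ × 220 = 15994000 N·mm.
Critical point at (x, y) = (40, 122.5) from centroid. f_tx = M·y/J = 605.6 N/mm; f_ty = M·x/J = 197.8 N/mm.
Resultant f_max = √[f_tx² + (f_v + f_ty)²] = √[605.6² + (148.4 + 197.8)²] = 697.6 N/mm.
Capacity per unit length: φr_n = 0.75 × 0.6 × 480 × (0.707 × 6) = 916.3 N/mm.
697.6 ≤ 916.3 → adequate.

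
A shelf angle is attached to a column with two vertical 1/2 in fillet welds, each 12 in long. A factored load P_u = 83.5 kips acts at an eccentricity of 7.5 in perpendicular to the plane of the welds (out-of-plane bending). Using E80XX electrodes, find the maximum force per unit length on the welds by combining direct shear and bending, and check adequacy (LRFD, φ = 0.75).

E80XX → F_EXX = 80 ksi.
L_w = 2 × 12 = 24 in; section modulus (unit throat) S = 2 × L²/6 = 48 in².
Direct shear f_v = P/L_w = 83.5/24 = 3.479 kip/in.
Moment M = P × e = 83.5 × 7.5 = 626.25 kip·in; bending f_b = M/S = 13.05 kip/in.
f_max = √(f_v² + f_b²) = √(3.479² + 13.05²) = 13.5 kip/in.
φr_n = 0.75 × 0.6 × 80 × (0.707 × 0.5) = 12.73 kip/in → NOT adequate.

f_max ≈ 13.5 kip/in; NOT adequate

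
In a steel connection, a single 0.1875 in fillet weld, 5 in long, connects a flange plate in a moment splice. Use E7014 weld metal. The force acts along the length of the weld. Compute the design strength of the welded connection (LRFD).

E70XX → F_EXX = 70 ksi.
Effective throat t_e = 0.707 × 0.1875 = 0.1326 in.
Total length L = 5 in; A_we = 0.1326 × 5 = 0.6628 in².
F_nw = 0.6 F_EXX = 0.6 × 70 = 42 ksi.
φR_n = 0.75 × 42 × 0.6628 = 20.88 kips.

φR_n ≈ 20.9 kips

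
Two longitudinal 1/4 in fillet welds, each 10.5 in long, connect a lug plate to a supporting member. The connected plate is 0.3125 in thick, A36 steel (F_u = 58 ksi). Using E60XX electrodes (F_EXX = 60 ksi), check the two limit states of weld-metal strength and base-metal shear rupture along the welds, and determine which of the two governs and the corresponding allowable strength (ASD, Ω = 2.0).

R_n/Ω ≈ 66.8 kip (weld metal governs)

t_e = 0.707 × 0.25 = 0.1767 in; L = 21 in.
Weld metal: R_n/Ω = (1/2.0) × 0.6 × 60 × 0.1767 × 21 = 66.81 kip.
Base metal (shear rupture): R_n/Ω = (1/2.0) × 0.6 × 58 × 0.3125 × 21 = 114.2 kip.
Governing: weld metal.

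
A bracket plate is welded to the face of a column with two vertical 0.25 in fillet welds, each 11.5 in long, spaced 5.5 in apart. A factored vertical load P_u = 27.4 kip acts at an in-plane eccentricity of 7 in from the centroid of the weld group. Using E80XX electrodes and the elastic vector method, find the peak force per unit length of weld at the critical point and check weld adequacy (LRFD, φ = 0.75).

f_max ≈ 3.54 kip/in; adequate

E80XX → F_EXX = 80 ksi.
Total weld length L_w = 23 in. Treat welds as unit-width lines.
Polar moment about centroid: J = 2[d³/12 + d(b/2)²] = 2[11.5³/12 + 11.5×2.75²] = 427.4 in³.
Direct shear f_v = P/L_w = 27.4 / 23 = 1.191 kip/in (vertical).
Torsion M = P·e = 27.4 × 7 = 191.8 kip·in.
Critical point at (x, y) = (2.75, 5.75) from centroid. f_tx = M·y/J = 2.58 kip/in; f_ty = M·x/J = 1.234 kip/in.
Resultant f_max = √[f_tx² + (f_v + f_ty)²] = √[2.58² + (1.191 + 1.234)²] = 3.541 kip/in.
Capacity per unit length: φr_n = 0.75 × 0.6 × 80 × (0.707 × 0.25) = 6.363 kip/in.
3.541 ≤ 6.363 → adequate.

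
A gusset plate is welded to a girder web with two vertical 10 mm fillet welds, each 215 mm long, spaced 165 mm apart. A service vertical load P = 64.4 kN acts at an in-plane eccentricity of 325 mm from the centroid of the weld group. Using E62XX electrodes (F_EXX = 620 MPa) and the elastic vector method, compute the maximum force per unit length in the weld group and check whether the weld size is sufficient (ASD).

f_max ≈ 720 N/mm; adequate

Total weld length L_w = 430 mm. Treat welds as unit-width lines.
Polar moment about centroid: J = 2[d³/12 + d(b/2)²] = 2[215³/12 + 215×82.5²] = 4583000 mm³.
Direct shear f_v = P/L_w = 64.4×10³ / 430 = 149.8 N/mm (vertical).
Torsion M = P·e = 64.4×10³ × 325 = 20930000 N·mm.
Critical point at (x, y) = (82.5, 107.5) from centroid. f_tx = M·y/J = 490.9 N/mm; f_ty = M·x/J = 376.8 N/mm.
Resultant f_max = √[f_tx² + (f_v + f_ty)²] = √[490.9² + (149.8 + 376.8)²] = 719.9 N/mm.
Capacity per unit length: r_n/Ω = (1/2.0) × 0.6 × 620 × (0.707 × 10) = 1315 N/mm.
719.9 ≤ 1315 → adequate.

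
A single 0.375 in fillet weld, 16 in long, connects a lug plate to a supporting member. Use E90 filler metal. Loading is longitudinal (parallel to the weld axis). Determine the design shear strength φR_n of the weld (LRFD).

E90XX → F_EXX = 90 ksi.
Effective throat t_e = 0.707 × 0.375 = 0.2651 in.
Total length L = 16 in; A_we = 0.2651 × 16 = 4.242 in².
F_nw = 0.6 F_EXX = 0.6 × 90 = 54 ksi.
φR_n = 0.75 × 54 × 4.242 = 171.8 kip.

φR_n ≈ 172 kip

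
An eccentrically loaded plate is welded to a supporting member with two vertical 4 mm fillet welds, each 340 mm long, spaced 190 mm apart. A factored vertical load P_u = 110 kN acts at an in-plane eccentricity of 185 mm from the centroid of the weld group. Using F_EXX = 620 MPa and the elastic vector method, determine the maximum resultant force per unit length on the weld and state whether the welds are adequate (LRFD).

Total weld length L_w = 680 mm. Treat welds as unit-width lines.
Polar moment about centroid: J = 2[d³/12 + d(b/2)²] = 2[340³/12 + 340×95²] = 12690000 mm³.
Direct shear f_v = P/L_w = 110×10³ / 680 = 161.8 N/mm (vertical).
Torsion M = P·e = 110×10³ × 185 = 20350000 N·mm.
Critical point at (x, y) = (95, 170) from centroid. f_tx = M·y/J = 272.7 N/mm; f_ty = M·x/J = 152.4 N/mm.
Resultant f_max = √[f_tx² + (f_v + f_ty)²] = √[272.7² + (161.8 + 152.4)²] = 416 N/mm.
Capacity per unit length: φr_n = 0.75 × 0.6 × 620 × (0.707 × 4) = 789 N/mm.
416 ≤ 789 → adequate.

f_max ≈ 416 N/mm; adequate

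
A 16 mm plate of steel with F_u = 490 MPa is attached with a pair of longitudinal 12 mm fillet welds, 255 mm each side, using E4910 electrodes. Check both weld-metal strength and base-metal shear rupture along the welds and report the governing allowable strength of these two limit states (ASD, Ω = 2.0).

E49XX → F_EXX = 490 MPa.
t_e = 0.707 × 12 = 8.484 mm; L = 510 mm.
Weld metal: R_n/Ω = (1/2.0) × 0.6 × 490 × 8.484 × 510 × 10⁻³ = 636 kN.
Base metal (shear rupture): R_n/Ω = (1/2.0) × 0.6 × 490 × 16 × 510 × 10⁻³ = 1200 kN.
Governing: weld metal.

R_n/Ω ≈ 636 kN (weld metal governs)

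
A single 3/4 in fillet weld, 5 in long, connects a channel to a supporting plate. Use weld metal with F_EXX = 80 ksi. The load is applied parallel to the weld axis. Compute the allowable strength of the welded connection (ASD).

Effective throat t_e = 0.707 × 0.75 = 0.5302 in.
Total length L = 5 in; A_we = 0.5302 × 5 = 2.651 in².
F_nw = 0.6 F_EXX = 0.6 × 80 = 48 ksi.
R_n = 48 × 2.651 = 127.3 kip; R_n/Ω = 127.3/2.0 = 63.63 kip.

R_n/Ω ≈ 63.6 kip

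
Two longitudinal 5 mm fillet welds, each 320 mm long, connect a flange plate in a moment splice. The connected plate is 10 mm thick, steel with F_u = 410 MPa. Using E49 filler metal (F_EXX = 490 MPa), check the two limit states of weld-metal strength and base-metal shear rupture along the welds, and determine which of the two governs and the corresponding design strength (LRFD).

t_e = 0.707 × 5 = 3.535 mm; L = 640 mm.
Weld metal: φR_n = 0.75 × 0.6 × 490 × 3.535 × 640 × 10⁻³ = 498.9 kN.
Base metal (shear rupture): φR_n = 0.75 × 0.6 × 410 × 10 × 640 × 10⁻³ = 1181 kN.
Governing: weld metal.

φR_n ≈ 499 kN (weld metal governs)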